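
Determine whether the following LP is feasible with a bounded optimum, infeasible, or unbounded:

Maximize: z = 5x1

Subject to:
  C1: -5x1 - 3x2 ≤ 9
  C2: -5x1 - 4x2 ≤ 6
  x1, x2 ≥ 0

Unbounded (objective can increase without bound)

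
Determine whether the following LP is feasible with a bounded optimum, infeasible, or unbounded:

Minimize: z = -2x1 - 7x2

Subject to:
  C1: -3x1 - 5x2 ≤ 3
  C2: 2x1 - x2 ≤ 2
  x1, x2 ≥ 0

Unbounded (objective can decrease without bound)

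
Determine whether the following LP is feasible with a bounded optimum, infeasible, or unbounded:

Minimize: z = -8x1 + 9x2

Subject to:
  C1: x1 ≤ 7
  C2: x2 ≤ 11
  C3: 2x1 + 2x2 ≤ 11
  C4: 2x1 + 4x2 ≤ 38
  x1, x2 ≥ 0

Feasible with a bounded optimal solution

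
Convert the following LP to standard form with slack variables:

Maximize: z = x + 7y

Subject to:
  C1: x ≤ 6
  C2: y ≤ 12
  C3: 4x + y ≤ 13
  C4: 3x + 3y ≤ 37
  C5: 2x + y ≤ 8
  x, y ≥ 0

max z = x + 7y

s.t.
  x + s1 = 6
  y + s2 = 12
  4x + y + s3 = 13
  3x + 3y + s4 = 37
  2x + y + s5 = 8
  x, y, s1, s2, s3, s4, s5 ≥ 0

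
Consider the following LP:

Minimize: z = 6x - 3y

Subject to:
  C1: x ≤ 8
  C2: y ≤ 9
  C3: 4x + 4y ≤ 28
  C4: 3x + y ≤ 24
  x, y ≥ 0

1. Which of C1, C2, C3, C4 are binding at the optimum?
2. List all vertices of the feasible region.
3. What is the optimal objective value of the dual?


1. C3
2. (0, 0), (7, 0), (0, 7)
3. -21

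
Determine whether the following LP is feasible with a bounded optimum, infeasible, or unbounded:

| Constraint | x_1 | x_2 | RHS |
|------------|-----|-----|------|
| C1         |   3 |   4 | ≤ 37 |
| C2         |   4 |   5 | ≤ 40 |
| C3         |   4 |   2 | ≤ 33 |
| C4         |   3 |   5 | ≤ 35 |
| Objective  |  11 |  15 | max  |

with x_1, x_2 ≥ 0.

Feasible with a bounded optimal solution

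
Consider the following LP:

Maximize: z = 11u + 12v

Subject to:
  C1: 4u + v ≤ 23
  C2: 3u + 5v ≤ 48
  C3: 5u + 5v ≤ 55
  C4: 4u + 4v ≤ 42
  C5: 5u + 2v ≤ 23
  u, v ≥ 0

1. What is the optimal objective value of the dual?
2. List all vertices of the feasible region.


1. 119
2. (0, 0), (4.6, 0), (1, 9), (0, 9.6)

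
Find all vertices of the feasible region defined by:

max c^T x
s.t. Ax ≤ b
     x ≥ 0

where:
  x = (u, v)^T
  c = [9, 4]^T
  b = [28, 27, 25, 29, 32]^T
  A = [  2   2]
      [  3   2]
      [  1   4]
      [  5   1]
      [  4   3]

(0, 0), (5.8, 0), (5, 4), (4.077, 5.231), (0, 6.25)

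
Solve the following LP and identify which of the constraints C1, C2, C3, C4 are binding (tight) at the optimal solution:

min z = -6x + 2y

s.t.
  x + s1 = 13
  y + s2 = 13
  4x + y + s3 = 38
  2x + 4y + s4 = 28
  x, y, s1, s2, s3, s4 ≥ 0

At x = 9.5, y = 0, compute slack b - a·x for each constraint:
  C1: 13 − 9.5 = 3.5  (slack)
  C2: 13 − 0 = 13  (slack)
  C3: 38 − 38 = 0  (binding)
  C4: 28 − 19 = 9  (slack)

Optimal: x = 9.5, y = 0
Binding: C3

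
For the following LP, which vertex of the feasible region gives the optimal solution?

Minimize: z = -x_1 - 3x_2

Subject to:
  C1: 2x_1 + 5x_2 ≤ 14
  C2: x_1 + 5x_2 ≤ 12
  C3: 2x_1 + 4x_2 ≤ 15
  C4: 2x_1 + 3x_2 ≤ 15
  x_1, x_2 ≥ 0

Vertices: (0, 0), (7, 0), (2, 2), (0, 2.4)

Evaluate the objective at each vertex of the feasible region:
  z(0, 0) = 0
  z(7, 0) = -7
  z(2, 2) = -8  ←
  z(0, 2.4) = -7.2
The minimum is at x_1 = 2, x_2 = 2.

(2, 2)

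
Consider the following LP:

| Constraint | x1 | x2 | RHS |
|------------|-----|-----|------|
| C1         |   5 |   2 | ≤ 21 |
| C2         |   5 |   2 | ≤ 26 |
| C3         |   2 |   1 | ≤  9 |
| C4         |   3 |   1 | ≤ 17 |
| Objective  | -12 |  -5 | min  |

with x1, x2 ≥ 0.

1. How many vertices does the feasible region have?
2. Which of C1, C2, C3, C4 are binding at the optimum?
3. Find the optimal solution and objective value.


1. 4
2. C1, C3
3. x1 = 3, x2 = 3, z = -51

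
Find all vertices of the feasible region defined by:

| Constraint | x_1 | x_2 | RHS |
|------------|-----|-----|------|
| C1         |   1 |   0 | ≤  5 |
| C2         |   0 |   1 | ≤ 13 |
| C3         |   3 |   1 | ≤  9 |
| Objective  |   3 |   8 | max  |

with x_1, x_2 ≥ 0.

(0, 0), (3, 0), (0, 9)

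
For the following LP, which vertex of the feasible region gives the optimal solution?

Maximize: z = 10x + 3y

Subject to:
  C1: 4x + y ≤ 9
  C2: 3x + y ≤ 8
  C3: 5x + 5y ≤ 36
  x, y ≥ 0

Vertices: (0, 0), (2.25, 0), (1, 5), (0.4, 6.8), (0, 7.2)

Evaluate the objective at each vertex of the feasible region:
  z(0, 0) = 0
  z(2.25, 0) = 22.5
  z(1, 5) = 25  ←
  z(0.4, 6.8) = 24.4
  z(0, 7.2) = 21.6
The maximum is at x = 1, y = 5.

(1, 5)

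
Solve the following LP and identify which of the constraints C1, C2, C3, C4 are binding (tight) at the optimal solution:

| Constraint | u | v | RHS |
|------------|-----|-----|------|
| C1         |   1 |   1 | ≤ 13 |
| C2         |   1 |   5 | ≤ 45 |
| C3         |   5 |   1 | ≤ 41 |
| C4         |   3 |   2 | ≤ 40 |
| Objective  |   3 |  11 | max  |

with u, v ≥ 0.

At u = 5, v = 8, compute slack b - a·x for each constraint:
  C1: 13 − 13 = 0  (binding)
  C2: 45 − 45 = 0  (binding)
  C3: 41 − 33 = 8  (slack)
  C4: 40 − 31 = 9  (slack)

Optimal: u = 5, v = 8
Binding: C1, C2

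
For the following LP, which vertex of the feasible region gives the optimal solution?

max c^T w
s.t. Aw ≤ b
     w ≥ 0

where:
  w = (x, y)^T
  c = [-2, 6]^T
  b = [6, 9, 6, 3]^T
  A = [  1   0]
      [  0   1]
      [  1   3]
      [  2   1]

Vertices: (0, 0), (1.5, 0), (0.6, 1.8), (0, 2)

Evaluate the objective at each vertex of the feasible region:
  z(0, 0) = 0
  z(1.5, 0) = -3
  z(0.6, 1.8) = 9.6
  z(0, 2) = 12  ←
The maximum is at x = 0, y = 2.

(0, 2)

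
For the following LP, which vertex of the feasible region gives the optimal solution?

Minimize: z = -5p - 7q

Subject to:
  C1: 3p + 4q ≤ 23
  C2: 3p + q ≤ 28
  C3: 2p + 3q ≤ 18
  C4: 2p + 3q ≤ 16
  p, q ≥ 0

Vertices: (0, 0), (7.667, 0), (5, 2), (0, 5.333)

Evaluate the objective at each vertex of the feasible region:
  z(0, 0) = 0
  z(7.667, 0) = -38.33
  z(5, 2) = -39  ←
  z(0, 5.333) = -37.33
The minimum is at p = 5, q = 2.

(5, 2)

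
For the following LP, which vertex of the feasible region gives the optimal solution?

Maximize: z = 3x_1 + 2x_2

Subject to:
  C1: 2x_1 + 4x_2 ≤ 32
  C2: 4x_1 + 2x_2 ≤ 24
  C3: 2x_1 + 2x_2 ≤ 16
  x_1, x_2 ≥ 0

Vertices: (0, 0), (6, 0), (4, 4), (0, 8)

Evaluate the objective at each vertex of the feasible region:
  z(0, 0) = 0
  z(6, 0) = 18
  z(4, 4) = 20  ←
  z(0, 8) = 16
The maximum is at x_1 = 4, x_2 = 4.

(4, 4)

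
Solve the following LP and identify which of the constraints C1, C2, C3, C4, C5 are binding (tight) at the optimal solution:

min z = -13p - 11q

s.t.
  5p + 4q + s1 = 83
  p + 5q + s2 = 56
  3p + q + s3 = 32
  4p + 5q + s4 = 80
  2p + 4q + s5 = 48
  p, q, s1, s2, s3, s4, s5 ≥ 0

At p = 8, q = 8, compute slack b - a·x for each constraint:
  C1: 83 − 72 = 11  (slack)
  C2: 56 − 48 = 8  (slack)
  C3: 32 − 32 = 0  (binding)
  C4: 80 − 72 = 8  (slack)
  C5: 48 − 48 = 0  (binding)

Optimal: p = 8, q = 8
Binding: C3, C5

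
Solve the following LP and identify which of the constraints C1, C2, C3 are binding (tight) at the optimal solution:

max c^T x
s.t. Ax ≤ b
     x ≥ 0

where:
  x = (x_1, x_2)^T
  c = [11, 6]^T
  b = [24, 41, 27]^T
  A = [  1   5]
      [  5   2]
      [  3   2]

At x_1 = 7, x_2 = 3, compute slack b - a·x for each constraint:
  C1: 24 − 22 = 2  (slack)
  C2: 41 − 41 = 0  (binding)
  C3: 27 − 27 = 0  (binding)

Optimal: x_1 = 7, x_2 = 3
Binding: C2, C3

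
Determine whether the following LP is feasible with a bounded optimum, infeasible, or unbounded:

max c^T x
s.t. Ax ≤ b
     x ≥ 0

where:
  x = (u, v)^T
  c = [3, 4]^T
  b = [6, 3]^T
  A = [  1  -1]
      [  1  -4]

Unbounded (objective can increase without bound)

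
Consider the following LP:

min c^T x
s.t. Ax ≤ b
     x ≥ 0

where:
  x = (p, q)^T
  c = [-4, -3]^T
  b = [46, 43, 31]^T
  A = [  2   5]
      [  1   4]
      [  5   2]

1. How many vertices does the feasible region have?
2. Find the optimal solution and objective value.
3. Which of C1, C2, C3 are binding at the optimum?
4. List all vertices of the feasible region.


1. 4
2. p = 3, q = 8, z = -36
3. C1, C3
4. (0, 0), (6.2, 0), (3, 8), (0, 9.2)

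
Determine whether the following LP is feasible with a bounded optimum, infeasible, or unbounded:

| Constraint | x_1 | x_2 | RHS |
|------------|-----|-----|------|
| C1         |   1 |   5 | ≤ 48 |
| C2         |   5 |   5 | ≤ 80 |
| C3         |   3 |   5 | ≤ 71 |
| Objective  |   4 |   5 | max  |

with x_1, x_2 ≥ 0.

Feasible with a bounded optimal solution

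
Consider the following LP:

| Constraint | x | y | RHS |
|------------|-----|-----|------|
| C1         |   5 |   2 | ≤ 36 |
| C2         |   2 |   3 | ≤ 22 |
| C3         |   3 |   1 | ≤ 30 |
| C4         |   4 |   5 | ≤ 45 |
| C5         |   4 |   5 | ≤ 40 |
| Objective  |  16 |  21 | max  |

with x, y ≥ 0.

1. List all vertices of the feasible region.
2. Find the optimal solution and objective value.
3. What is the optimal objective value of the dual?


1. (0, 0), (7.2, 0), (5.882, 3.294), (5, 4), (0, 7.333)
2. x = 5, y = 4, z = 164
3. 164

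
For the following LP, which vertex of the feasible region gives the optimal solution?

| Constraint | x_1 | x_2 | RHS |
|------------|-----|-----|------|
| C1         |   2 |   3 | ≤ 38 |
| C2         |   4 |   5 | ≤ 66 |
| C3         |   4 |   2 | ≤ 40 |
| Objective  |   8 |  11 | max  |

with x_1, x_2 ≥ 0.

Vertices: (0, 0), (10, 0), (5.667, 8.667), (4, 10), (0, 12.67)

Evaluate the objective at each vertex of the feasible region:
  z(0, 0) = 0
  z(10, 0) = 80
  z(5.667, 8.667) = 140.7
  z(4, 10) = 142  ←
  z(0, 12.67) = 139.3
The maximum is at x_1 = 4, x_2 = 10.

(4, 10)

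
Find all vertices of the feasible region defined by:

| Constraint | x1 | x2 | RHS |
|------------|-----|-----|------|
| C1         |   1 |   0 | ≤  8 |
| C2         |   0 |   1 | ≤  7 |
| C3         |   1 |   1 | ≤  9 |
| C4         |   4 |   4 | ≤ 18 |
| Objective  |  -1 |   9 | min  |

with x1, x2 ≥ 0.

(0, 0), (4.5, 0), (0, 4.5)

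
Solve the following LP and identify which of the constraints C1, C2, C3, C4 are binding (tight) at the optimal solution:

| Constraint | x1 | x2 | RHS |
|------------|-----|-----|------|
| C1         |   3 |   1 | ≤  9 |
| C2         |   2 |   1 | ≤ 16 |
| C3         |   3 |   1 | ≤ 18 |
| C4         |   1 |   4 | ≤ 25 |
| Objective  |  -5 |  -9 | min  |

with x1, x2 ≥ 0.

At x1 = 1, x2 = 6, compute slack b - a·x for each constraint:
  C1: 9 − 9 = 0  (binding)
  C2: 16 − 8 = 8  (slack)
  C3: 18 − 9 = 9  (slack)
  C4: 25 − 25 = 0  (binding)

Optimal: x1 = 1, x2 = 6
Binding: C1, C4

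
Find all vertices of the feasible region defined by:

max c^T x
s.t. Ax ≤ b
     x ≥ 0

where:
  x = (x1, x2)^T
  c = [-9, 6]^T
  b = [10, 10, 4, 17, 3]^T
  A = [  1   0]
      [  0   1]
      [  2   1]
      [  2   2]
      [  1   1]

(0, 0), (2, 0), (1, 2), (0, 3)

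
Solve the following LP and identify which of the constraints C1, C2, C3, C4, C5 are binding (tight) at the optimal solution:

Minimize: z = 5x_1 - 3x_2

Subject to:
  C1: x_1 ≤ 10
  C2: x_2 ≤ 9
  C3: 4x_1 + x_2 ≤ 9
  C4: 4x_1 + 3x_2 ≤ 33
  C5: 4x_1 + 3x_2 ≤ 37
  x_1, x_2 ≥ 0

At x_1 = 0, x_2 = 9, compute slack b - a·x for each constraint:
  C1: 10 − 0 = 10  (slack)
  C2: 9 − 9 = 0  (binding)
  C3: 9 − 9 = 0  (binding)
  C4: 33 − 27 = 6  (slack)
  C5: 37 − 27 = 10  (slack)

Optimal: x_1 = 0, x_2 = 9
Binding: C2, C3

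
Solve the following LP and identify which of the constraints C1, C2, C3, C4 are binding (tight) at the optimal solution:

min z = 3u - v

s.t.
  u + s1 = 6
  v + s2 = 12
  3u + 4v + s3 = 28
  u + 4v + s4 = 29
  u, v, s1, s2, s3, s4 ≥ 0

At u = 0, v = 7, compute slack b - a·x for each constraint:
  C1: 6 − 0 = 6  (slack)
  C2: 12 − 7 = 5  (slack)
  C3: 28 − 28 = 0  (binding)
  C4: 29 − 28 = 1  (slack)

Optimal: u = 0, v = 7
Binding: C3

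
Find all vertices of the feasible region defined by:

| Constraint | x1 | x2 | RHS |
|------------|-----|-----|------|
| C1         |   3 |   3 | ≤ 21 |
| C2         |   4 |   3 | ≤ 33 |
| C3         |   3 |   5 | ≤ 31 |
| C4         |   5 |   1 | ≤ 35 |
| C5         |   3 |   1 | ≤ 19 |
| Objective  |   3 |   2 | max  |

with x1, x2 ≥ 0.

(0, 0), (6.333, 0), (6, 1), (2, 5), (0, 6.2)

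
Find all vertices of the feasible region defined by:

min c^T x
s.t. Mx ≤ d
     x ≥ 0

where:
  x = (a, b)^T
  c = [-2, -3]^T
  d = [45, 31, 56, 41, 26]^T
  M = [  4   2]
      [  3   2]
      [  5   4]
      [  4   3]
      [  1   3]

(0, 0), (10.25, 0), (5, 7), (0, 8.667)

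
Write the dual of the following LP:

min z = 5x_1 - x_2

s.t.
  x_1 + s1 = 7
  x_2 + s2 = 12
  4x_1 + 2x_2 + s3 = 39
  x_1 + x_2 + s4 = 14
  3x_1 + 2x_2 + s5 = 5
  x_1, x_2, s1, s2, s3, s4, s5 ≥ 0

Primal min cᵀx s.t. Ax ≤ b, x ≥ 0  →  Dual max −bᵀy s.t. Aᵀy ≥ −c, y ≥ 0.

Maximize: z = -7y1 - 12y2 - 39y3 - 14y4 - 5y5

Subject to:
  y1 + 4y3 + y4 + 3y5 ≥ -5
  y2 + 2y3 + y4 + 2y5 ≥ 1
  y1, y2, y3, y4, y5 ≥ 0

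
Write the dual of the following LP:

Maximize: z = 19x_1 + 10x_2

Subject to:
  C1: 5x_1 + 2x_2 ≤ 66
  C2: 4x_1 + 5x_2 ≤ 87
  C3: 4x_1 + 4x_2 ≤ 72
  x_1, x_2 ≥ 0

Primal max cᵀx s.t. Ax ≤ b, x ≥ 0  →  Dual min bᵀy s.t. Aᵀy ≥ c, y ≥ 0.

Minimize: z = 66y1 + 87y2 + 72y3

Subject to:
  5y1 + 4y2 + 4y3 ≥ 19
  2y1 + 5y2 + 4y3 ≥ 10
  y1, y2, y3 ≥ 0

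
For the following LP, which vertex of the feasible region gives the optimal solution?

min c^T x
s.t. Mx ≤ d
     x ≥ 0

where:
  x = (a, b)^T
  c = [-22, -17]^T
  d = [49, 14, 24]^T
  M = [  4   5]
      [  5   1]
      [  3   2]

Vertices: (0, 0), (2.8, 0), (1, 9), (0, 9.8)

Evaluate the objective at each vertex of the feasible region:
  z(0, 0) = 0
  z(2.8, 0) = -61.6
  z(1, 9) = -175  ←
  z(0, 9.8) = -166.6
The minimum is at a = 1, b = 9.

(1, 9)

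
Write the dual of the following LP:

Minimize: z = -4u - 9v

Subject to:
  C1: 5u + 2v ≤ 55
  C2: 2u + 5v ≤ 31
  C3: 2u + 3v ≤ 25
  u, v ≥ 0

Primal min cᵀx s.t. Ax ≤ b, x ≥ 0  →  Dual max −bᵀy s.t. Aᵀy ≥ −c, y ≥ 0.

Maximize: z = -55y1 - 31y2 - 25y3

Subject to:
  5y1 + 2y2 + 2y3 ≥ 4
  2y1 + 5y2 + 3y3 ≥ 9
  y1, y2, y3 ≥ 0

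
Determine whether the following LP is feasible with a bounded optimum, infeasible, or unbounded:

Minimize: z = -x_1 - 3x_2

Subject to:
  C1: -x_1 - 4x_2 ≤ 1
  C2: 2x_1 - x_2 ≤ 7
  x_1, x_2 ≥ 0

Unbounded (objective can decrease without bound)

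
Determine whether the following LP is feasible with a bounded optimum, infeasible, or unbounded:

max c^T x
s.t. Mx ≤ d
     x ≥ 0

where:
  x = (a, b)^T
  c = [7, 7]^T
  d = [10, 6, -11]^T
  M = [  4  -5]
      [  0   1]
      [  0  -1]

Infeasible (no feasible solution exists)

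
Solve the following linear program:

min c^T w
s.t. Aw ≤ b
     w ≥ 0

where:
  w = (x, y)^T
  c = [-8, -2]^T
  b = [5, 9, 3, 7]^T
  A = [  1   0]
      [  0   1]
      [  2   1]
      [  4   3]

Evaluate the objective at each vertex of the feasible region:
  z(0, 0) = 0
  z(1.5, 0) = -12  ←
  z(1, 1) = -10
  z(0, 2.333) = -4.667
The minimum is at x = 1.5, y = 0.

x = 1.5, y = 0, z = -12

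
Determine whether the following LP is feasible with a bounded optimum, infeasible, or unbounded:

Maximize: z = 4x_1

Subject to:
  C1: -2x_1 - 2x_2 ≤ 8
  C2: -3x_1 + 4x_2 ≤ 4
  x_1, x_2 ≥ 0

Unbounded (objective can increase without bound)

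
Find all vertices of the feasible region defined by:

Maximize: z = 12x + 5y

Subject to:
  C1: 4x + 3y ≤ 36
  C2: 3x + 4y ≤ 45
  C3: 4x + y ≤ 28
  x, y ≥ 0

(0, 0), (7, 0), (6, 4), (1.286, 10.29), (0, 11.25)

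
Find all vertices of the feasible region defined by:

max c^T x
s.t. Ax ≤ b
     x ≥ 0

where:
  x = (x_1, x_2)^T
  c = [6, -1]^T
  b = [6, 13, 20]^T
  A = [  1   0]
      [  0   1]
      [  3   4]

(0, 0), (6, 0), (6, 0.5), (0, 5)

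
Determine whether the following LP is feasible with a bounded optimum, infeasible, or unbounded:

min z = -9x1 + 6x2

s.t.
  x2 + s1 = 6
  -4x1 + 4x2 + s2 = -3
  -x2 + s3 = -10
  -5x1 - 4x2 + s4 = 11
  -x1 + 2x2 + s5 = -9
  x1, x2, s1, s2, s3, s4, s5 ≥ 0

Infeasible (no feasible solution exists)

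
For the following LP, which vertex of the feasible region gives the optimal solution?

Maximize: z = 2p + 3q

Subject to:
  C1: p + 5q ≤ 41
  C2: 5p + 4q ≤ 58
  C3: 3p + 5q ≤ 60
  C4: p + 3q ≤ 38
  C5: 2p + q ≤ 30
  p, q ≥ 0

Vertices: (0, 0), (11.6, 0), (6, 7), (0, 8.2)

Evaluate the objective at each vertex of the feasible region:
  z(0, 0) = 0
  z(11.6, 0) = 23.2
  z(6, 7) = 33  ←
  z(0, 8.2) = 24.6
The maximum is at p = 6, q = 7.

(6, 7)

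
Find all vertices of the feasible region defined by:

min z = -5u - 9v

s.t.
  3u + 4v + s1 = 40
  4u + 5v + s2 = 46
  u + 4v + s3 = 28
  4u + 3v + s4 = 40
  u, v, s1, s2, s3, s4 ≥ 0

(0, 0), (10, 0), (7.75, 3), (4, 6), (0, 7)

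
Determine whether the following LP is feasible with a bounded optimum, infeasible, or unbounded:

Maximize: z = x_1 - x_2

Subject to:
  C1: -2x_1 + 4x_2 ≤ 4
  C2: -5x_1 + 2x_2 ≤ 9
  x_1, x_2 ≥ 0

Unbounded (objective can increase without bound)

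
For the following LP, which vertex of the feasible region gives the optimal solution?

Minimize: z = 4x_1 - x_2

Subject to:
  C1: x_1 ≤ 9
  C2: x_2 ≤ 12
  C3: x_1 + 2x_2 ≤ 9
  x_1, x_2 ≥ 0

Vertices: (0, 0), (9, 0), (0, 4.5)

Evaluate the objective at each vertex of the feasible region:
  z(0, 0) = 0
  z(9, 0) = 36
  z(0, 4.5) = -4.5  ←
The minimum is at x_1 = 0, x_2 = 4.5.

(0, 4.5)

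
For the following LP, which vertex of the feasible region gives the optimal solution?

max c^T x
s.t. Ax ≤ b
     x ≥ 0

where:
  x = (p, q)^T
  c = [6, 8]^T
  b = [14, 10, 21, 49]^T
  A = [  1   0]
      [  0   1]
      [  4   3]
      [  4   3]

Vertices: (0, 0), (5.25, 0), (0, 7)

Evaluate the objective at each vertex of the feasible region:
  z(0, 0) = 0
  z(5.25, 0) = 31.5
  z(0, 7) = 56  ←
The maximum is at p = 0, q = 7.

(0, 7)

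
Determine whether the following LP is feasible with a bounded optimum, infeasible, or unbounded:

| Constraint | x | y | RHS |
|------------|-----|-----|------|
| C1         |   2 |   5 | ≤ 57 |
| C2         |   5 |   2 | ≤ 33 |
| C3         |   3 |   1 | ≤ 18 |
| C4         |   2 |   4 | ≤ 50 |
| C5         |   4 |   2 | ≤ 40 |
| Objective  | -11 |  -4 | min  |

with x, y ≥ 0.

Feasible with a bounded optimal solution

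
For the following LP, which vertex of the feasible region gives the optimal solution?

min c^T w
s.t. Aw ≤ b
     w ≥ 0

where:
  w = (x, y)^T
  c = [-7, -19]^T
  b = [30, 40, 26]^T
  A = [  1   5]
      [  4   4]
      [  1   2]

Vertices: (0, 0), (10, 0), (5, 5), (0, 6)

Evaluate the objective at each vertex of the feasible region:
  z(0, 0) = 0
  z(10, 0) = -70
  z(5, 5) = -130  ←
  z(0, 6) = -114
The minimum is at x = 5, y = 5.

(5, 5)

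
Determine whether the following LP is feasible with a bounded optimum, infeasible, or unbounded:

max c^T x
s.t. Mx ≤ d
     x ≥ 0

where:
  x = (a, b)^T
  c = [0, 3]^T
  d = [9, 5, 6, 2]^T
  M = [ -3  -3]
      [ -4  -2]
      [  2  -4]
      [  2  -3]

Unbounded (objective can increase without bound)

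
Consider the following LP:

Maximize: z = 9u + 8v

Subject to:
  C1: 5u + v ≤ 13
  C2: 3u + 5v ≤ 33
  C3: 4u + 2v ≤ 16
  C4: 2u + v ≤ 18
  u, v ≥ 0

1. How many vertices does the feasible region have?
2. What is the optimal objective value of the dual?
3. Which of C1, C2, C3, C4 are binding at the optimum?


1. 5
2. 57
3. C2, C3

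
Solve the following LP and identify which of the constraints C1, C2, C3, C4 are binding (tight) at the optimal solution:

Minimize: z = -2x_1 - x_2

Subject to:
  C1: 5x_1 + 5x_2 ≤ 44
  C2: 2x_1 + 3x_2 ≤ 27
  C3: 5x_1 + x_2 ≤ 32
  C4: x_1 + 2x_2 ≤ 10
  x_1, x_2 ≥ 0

At x_1 = 6, x_2 = 2, compute slack b - a·x for each constraint:
  C1: 44 − 40 = 4  (slack)
  C2: 27 − 18 = 9  (slack)
  C3: 32 − 32 = 0  (binding)
  C4: 10 − 10 = 0  (binding)

Optimal: x_1 = 6, x_2 = 2
Binding: C3, C4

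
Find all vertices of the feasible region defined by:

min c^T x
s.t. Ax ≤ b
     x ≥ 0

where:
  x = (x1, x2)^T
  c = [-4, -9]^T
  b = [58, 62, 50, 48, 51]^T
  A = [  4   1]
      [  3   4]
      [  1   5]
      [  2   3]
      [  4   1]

(0, 0), (12.75, 0), (10.92, 7.308), (10, 8), (0, 10)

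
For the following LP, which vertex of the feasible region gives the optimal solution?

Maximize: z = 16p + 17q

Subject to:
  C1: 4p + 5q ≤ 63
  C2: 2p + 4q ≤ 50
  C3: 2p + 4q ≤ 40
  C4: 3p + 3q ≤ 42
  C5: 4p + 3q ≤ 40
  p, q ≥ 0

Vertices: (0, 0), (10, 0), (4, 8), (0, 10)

Evaluate the objective at each vertex of the feasible region:
  z(0, 0) = 0
  z(10, 0) = 160
  z(4, 8) = 200  ←
  z(0, 10) = 170
The maximum is at p = 4, q = 8.

(4, 8)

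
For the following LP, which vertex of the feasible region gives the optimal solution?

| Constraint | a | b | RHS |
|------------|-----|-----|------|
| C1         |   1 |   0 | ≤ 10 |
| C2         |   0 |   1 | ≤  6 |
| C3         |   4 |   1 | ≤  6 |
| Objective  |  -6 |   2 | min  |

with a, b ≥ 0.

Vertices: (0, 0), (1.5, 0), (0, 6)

Evaluate the objective at each vertex of the feasible region:
  z(0, 0) = 0
  z(1.5, 0) = -9  ←
  z(0, 6) = 12
The minimum is at a = 1.5, b = 0.

(1.5, 0)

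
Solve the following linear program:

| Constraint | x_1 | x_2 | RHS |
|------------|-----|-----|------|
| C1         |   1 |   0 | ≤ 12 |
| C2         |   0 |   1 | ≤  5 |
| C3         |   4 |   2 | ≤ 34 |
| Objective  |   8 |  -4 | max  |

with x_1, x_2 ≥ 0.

Evaluate the objective at each vertex of the feasible region:
  z(0, 0) = 0
  z(8.5, 0) = 68  ←
  z(6, 5) = 28
  z(0, 5) = -20
The maximum is at x_1 = 8.5, x_2 = 0.

x_1 = 8.5, x_2 = 0, z = 68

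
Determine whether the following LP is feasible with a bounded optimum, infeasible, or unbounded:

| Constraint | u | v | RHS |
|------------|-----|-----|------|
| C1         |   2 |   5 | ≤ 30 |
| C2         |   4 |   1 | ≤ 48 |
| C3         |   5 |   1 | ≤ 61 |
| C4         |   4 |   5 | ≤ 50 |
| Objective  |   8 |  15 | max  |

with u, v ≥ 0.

Feasible with a bounded optimal solution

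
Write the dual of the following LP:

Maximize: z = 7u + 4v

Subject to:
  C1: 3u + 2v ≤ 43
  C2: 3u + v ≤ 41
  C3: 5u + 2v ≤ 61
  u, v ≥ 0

Primal max cᵀx s.t. Ax ≤ b, x ≥ 0  →  Dual min bᵀy s.t. Aᵀy ≥ c, y ≥ 0.

Minimize: z = 43y1 + 41y2 + 61y3

Subject to:
  3y1 + 3y2 + 5y3 ≥ 7
  2y1 + y2 + 2y3 ≥ 4
  y1, y2, y3 ≥ 0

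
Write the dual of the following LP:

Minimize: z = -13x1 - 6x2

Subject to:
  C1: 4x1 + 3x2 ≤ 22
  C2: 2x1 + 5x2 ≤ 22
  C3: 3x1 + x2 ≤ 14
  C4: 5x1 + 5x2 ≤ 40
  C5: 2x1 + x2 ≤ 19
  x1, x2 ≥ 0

Primal min cᵀx s.t. Ax ≤ b, x ≥ 0  →  Dual max −bᵀy s.t. Aᵀy ≥ −c, y ≥ 0.

Maximize: z = -22y1 - 22y2 - 14y3 - 40y4 - 19y5

Subject to:
  4y1 + 2y2 + 3y3 + 5y4 + 2y5 ≥ 13
  3y1 + 5y2 + y3 + 5y4 + y5 ≥ 6
  y1, y2, y3, y4, y5 ≥ 0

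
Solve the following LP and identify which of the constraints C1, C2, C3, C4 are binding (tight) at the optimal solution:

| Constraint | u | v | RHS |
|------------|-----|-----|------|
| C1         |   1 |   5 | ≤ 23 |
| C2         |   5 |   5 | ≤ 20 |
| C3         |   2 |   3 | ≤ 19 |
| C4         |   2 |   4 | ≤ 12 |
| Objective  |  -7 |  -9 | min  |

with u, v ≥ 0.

At u = 2, v = 2, compute slack b - a·x for each constraint:
  C1: 23 − 12 = 11  (slack)
  C2: 20 − 20 = 0  (binding)
  C3: 19 − 10 = 9  (slack)
  C4: 12 − 12 = 0  (binding)

Optimal: u = 2, v = 2
Binding: C2, C4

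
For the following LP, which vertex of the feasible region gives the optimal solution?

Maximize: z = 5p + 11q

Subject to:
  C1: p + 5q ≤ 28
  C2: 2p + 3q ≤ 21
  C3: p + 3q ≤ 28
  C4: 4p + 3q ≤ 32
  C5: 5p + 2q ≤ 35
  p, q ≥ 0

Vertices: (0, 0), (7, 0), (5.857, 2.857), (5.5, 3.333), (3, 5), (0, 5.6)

Evaluate the objective at each vertex of the feasible region:
  z(0, 0) = 0
  z(7, 0) = 35
  z(5.857, 2.857) = 60.71
  z(5.5, 3.333) = 64.17
  z(3, 5) = 70  ←
  z(0, 5.6) = 61.6
The maximum is at p = 3, q = 5.

(3, 5)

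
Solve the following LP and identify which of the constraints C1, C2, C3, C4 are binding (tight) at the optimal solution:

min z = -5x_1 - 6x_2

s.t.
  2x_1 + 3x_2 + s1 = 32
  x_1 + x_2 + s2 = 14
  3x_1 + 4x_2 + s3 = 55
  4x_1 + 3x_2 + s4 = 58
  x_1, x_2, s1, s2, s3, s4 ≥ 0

At x_1 = 10, x_2 = 4, compute slack b - a·x for each constraint:
  C1: 32 − 32 = 0  (binding)
  C2: 14 − 14 = 0  (binding)
  C3: 55 − 46 = 9  (slack)
  C4: 58 − 52 = 6  (slack)

Optimal: x_1 = 10, x_2 = 4
Binding: C1, C2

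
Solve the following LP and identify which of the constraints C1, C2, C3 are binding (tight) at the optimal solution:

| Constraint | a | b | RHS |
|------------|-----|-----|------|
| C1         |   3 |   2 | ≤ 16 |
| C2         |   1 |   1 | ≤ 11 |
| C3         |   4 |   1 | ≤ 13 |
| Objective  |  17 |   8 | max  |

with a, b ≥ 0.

At a = 2, b = 5, compute slack b - a·x for each constraint:
  C1: 16 − 16 = 0  (binding)
  C2: 11 − 7 = 4  (slack)
  C3: 13 − 13 = 0  (binding)

Optimal: a = 2, b = 5
Binding: C1, C3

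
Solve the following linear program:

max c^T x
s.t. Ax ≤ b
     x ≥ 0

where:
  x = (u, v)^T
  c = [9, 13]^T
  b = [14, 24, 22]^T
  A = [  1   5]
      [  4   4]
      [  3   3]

Evaluate the objective at each vertex of the feasible region:
  z(0, 0) = 0
  z(6, 0) = 54
  z(4, 2) = 62  ←
  z(0, 2.8) = 36.4
The maximum is at u = 4, v = 2.

u = 4, v = 2, z = 62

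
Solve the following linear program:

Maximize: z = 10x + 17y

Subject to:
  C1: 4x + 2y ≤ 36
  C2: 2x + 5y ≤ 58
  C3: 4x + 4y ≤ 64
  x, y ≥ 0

Evaluate the objective at each vertex of the feasible region:
  z(0, 0) = 0
  z(9, 0) = 90
  z(4, 10) = 210  ←
  z(0, 11.6) = 197.2
The maximum is at x = 4, y = 10.

x = 4, y = 10, z = 210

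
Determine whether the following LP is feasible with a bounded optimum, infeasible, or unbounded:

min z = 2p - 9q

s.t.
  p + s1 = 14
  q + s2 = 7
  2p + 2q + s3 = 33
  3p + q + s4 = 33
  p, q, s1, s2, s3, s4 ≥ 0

Feasible with a bounded optimal solution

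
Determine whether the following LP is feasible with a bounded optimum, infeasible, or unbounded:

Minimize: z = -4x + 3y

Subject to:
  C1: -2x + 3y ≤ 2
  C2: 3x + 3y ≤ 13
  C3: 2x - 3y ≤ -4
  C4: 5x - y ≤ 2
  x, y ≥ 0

Infeasible (no feasible solution exists)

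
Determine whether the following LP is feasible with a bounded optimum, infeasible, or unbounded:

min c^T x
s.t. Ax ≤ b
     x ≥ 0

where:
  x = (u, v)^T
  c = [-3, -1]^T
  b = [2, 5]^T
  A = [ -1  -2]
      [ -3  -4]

Unbounded (objective can decrease without bound)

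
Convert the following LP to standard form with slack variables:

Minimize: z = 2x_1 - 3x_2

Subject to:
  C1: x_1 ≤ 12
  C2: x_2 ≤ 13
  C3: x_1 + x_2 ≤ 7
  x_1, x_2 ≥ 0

min z = 2x_1 - 3x_2

s.t.
  x_1 + s1 = 12
  x_2 + s2 = 13
  x_1 + x_2 + s3 = 7
  x_1, x_2, s1, s2, s3 ≥ 0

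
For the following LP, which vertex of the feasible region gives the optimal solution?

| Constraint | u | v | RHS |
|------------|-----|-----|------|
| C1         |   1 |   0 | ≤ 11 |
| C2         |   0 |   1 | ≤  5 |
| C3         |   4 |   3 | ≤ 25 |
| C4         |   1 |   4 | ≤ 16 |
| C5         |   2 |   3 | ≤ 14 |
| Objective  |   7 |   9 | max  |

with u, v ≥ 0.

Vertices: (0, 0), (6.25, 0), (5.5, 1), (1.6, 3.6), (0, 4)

Evaluate the objective at each vertex of the feasible region:
  z(0, 0) = 0
  z(6.25, 0) = 43.75
  z(5.5, 1) = 47.5  ←
  z(1.6, 3.6) = 43.6
  z(0, 4) = 36
The maximum is at u = 5.5, v = 1.

(5.5, 1)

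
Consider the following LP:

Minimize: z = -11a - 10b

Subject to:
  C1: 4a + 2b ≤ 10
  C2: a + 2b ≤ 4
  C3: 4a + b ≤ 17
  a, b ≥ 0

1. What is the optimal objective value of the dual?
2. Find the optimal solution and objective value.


1. -32
2. a = 2, b = 1, z = -32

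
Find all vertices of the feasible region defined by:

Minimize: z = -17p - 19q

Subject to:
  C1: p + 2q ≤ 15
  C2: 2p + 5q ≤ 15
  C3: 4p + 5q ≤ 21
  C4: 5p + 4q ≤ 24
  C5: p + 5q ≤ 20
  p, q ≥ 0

(0, 0), (4.8, 0), (4, 1), (3, 1.8), (0, 3)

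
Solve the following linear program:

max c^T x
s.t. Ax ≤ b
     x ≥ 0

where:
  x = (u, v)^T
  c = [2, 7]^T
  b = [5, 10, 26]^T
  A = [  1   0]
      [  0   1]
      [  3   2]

Evaluate the objective at each vertex of the feasible region:
  z(0, 0) = 0
  z(5, 0) = 10
  z(5, 5.5) = 48.5
  z(2, 10) = 74  ←
  z(0, 10) = 70
The maximum is at u = 2, v = 10.

u = 2, v = 10, z = 74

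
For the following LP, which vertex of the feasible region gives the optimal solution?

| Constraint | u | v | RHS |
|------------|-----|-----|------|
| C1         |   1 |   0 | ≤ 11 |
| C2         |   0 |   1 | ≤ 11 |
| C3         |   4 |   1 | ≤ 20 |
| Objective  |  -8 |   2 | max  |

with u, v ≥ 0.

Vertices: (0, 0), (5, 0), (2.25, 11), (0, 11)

Evaluate the objective at each vertex of the feasible region:
  z(0, 0) = 0
  z(5, 0) = -40
  z(2.25, 11) = 4
  z(0, 11) = 22  ←
The maximum is at u = 0, v = 11.

(0, 11)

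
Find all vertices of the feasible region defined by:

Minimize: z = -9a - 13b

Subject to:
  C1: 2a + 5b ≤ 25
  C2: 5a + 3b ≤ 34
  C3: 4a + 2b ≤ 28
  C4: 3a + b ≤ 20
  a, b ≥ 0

(0, 0), (6.667, 0), (6.5, 0.5), (5, 3), (0, 5)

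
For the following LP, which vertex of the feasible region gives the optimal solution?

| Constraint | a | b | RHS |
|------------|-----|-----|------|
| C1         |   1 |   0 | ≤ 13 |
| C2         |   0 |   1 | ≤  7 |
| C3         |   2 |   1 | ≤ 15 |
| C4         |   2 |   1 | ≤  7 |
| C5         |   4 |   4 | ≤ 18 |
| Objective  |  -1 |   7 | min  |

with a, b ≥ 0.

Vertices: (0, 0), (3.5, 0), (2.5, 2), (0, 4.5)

Evaluate the objective at each vertex of the feasible region:
  z(0, 0) = 0
  z(3.5, 0) = -3.5  ←
  z(2.5, 2) = 11.5
  z(0, 4.5) = 31.5
The minimum is at a = 3.5, b = 0.

(3.5, 0)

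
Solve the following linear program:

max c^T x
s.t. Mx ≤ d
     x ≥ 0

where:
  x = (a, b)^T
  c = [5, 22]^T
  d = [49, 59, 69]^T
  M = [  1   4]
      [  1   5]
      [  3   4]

Evaluate the objective at each vertex of the feasible region:
  z(0, 0) = 0
  z(23, 0) = 115
  z(10, 9.75) = 264.5
  z(9, 10) = 265  ←
  z(0, 11.8) = 259.6
The maximum is at a = 9, b = 10.

a = 9, b = 10, z = 265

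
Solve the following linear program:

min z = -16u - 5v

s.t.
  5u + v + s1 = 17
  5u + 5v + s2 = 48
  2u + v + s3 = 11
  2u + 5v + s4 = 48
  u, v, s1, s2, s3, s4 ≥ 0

Evaluate the objective at each vertex of the feasible region:
  z(0, 0) = 0
  z(3.4, 0) = -54.4
  z(2, 7) = -67  ←
  z(1.4, 8.2) = -63.4
  z(0, 9.6) = -48
The minimum is at u = 2, v = 7.

u = 2, v = 7, z = -67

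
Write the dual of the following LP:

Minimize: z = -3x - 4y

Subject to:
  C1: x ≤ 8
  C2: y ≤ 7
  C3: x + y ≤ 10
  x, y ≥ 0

Primal min cᵀx s.t. Ax ≤ b, x ≥ 0  →  Dual max −bᵀy s.t. Aᵀy ≥ −c, y ≥ 0.

Maximize: z = -8y1 - 7y2 - 10y3

Subject to:
  y1 + y3 ≥ 3
  y2 + y3 ≥ 4
  y1, y2, y3 ≥ 0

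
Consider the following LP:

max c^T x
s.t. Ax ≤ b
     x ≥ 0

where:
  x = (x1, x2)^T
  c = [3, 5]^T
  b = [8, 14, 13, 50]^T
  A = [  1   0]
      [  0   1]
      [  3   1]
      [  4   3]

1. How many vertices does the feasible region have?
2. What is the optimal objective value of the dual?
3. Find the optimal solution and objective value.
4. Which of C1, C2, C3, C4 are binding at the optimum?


1. 3
2. 65
3. x1 = 0, x2 = 13, z = 65
4. C3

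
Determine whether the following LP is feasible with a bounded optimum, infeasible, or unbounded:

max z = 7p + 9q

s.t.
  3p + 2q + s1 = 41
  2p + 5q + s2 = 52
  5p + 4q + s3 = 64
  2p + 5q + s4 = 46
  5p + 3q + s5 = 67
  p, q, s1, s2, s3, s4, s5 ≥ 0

Feasible with a bounded optimal solution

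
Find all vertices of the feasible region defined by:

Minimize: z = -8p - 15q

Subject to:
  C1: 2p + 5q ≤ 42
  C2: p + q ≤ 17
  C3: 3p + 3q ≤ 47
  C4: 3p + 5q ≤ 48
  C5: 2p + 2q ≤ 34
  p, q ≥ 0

(0, 0), (15.67, 0), (15.17, 0.5), (6, 6), (0, 8.4)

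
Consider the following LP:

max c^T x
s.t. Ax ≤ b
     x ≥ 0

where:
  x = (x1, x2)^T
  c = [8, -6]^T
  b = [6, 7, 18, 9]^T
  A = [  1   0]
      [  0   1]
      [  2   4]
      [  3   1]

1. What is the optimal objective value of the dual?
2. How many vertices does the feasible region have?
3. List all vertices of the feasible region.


1. 24
2. 4
3. (0, 0), (3, 0), (1.8, 3.6), (0, 4.5)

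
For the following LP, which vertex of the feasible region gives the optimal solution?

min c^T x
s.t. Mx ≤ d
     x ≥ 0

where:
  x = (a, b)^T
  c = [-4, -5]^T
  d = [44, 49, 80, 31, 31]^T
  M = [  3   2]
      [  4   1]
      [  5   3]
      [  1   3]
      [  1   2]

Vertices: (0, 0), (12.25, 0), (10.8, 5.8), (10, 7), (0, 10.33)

Evaluate the objective at each vertex of the feasible region:
  z(0, 0) = 0
  z(12.25, 0) = -49
  z(10.8, 5.8) = -72.2
  z(10, 7) = -75  ←
  z(0, 10.33) = -51.67
The minimum is at a = 10, b = 7.

(10, 7)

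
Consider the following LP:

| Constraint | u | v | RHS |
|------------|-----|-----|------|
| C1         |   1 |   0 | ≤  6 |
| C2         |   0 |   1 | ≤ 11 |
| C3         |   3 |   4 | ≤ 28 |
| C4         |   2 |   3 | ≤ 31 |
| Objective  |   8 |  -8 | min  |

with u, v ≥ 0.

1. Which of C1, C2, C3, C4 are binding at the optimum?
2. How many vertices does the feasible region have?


1. C3
2. 4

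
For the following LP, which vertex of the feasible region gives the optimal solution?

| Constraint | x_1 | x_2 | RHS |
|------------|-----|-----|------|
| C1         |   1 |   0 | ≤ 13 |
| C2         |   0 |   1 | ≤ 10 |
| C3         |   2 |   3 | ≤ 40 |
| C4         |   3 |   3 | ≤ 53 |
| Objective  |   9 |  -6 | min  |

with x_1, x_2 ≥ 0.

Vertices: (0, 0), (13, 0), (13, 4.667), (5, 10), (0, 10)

Evaluate the objective at each vertex of the feasible region:
  z(0, 0) = 0
  z(13, 0) = 117
  z(13, 4.667) = 89
  z(5, 10) = -15
  z(0, 10) = -60  ←
The minimum is at x_1 = 0, x_2 = 10.

(0, 10)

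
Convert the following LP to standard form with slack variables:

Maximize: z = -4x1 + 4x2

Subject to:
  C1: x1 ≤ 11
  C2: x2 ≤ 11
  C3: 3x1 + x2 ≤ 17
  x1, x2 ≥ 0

max z = -4x1 + 4x2

s.t.
  x1 + s1 = 11
  x2 + s2 = 11
  3x1 + x2 + s3 = 17
  x1, x2, s1, s2, s3 ≥ 0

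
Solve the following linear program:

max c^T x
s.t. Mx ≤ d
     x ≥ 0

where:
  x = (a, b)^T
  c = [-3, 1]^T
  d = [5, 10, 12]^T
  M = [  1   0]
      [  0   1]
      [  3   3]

Evaluate the objective at each vertex of the feasible region:
  z(0, 0) = 0
  z(4, 0) = -12
  z(0, 4) = 4  ←
The maximum is at a = 0, b = 4.

a = 0, b = 4, z = 4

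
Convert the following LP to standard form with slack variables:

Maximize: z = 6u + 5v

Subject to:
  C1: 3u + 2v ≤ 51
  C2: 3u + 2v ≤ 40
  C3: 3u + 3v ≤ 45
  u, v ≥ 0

max z = 6u + 5v

s.t.
  3u + 2v + s1 = 51
  3u + 2v + s2 = 40
  3u + 3v + s3 = 45
  u, v, s1, s2, s3 ≥ 0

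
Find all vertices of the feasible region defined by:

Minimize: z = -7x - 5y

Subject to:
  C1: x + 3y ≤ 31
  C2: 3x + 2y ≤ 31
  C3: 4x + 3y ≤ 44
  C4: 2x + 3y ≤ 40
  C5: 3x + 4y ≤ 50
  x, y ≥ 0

(0, 0), (10.33, 0), (5, 8), (4.333, 8.889), (0, 10.33)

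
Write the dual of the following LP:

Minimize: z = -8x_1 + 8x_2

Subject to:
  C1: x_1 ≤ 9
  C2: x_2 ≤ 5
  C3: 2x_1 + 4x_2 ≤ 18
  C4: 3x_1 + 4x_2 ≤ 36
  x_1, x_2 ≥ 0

Primal min cᵀx s.t. Ax ≤ b, x ≥ 0  →  Dual max −bᵀy s.t. Aᵀy ≥ −c, y ≥ 0.

Maximize: z = -9y1 - 5y2 - 18y3 - 36y4

Subject to:
  y1 + 2y3 + 3y4 ≥ 8
  y2 + 4y3 + 4y4 ≥ -8
  y1, y2, y3, y4 ≥ 0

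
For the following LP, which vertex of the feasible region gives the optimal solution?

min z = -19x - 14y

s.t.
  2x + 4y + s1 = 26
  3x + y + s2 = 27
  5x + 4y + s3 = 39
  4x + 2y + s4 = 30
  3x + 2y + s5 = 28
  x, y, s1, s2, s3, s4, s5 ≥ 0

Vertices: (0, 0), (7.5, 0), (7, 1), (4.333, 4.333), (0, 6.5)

Evaluate the objective at each vertex of the feasible region:
  z(0, 0) = 0
  z(7.5, 0) = -142.5
  z(7, 1) = -147  ←
  z(4.333, 4.333) = -143
  z(0, 6.5) = -91
The minimum is at x = 7, y = 1.

(7, 1)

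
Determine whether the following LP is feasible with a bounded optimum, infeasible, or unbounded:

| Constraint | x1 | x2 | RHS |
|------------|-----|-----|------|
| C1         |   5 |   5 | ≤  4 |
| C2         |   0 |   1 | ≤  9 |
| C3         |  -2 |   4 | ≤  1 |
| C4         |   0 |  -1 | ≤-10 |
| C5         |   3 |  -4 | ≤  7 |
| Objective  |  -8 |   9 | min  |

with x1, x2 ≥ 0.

Infeasible (no feasible solution exists)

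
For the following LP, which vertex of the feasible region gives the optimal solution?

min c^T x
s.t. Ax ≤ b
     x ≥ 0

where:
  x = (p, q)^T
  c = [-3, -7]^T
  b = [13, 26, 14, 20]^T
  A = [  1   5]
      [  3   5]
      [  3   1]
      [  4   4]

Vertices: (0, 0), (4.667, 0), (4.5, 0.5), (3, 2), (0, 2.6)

Evaluate the objective at each vertex of the feasible region:
  z(0, 0) = 0
  z(4.667, 0) = -14
  z(4.5, 0.5) = -17
  z(3, 2) = -23  ←
  z(0, 2.6) = -18.2
The minimum is at p = 3, q = 2.

(3, 2)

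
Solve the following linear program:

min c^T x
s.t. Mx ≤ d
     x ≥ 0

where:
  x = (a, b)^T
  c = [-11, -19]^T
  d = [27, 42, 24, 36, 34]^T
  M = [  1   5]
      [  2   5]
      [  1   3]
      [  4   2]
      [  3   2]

Evaluate the objective at each vertex of the feasible region:
  z(0, 0) = 0
  z(9, 0) = -99
  z(7, 4) = -153  ←
  z(0, 5.4) = -102.6
The minimum is at a = 7, b = 4.

a = 7, b = 4, z = -153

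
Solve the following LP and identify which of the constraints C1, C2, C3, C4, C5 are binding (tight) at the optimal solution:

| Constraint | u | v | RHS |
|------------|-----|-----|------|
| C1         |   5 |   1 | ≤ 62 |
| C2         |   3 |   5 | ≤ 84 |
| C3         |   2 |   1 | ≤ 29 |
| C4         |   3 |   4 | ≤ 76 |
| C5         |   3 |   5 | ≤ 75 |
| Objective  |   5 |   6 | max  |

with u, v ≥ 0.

At u = 10, v = 9, compute slack b - a·x for each constraint:
  C1: 62 − 59 = 3  (slack)
  C2: 84 − 75 = 9  (slack)
  C3: 29 − 29 = 0  (binding)
  C4: 76 − 66 = 10  (slack)
  C5: 75 − 75 = 0  (binding)

Optimal: u = 10, v = 9
Binding: C3, C5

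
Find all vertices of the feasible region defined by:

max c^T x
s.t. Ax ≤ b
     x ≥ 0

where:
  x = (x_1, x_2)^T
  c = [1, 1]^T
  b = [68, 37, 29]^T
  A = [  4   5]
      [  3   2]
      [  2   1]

(0, 0), (12.33, 0), (7, 8), (0, 13.6)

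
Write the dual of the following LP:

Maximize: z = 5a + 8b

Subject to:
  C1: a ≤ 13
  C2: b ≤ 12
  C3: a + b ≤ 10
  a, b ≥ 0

Primal max cᵀx s.t. Ax ≤ b, x ≥ 0  →  Dual min bᵀy s.t. Aᵀy ≥ c, y ≥ 0.

Minimize: z = 13y1 + 12y2 + 10y3

Subject to:
  y1 + y3 ≥ 5
  y2 + y3 ≥ 8
  y1, y2, y3 ≥ 0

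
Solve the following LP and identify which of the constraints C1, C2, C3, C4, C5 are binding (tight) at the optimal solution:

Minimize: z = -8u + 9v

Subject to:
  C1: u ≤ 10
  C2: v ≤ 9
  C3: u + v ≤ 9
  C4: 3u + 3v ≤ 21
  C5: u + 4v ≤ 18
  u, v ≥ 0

At u = 7, v = 0, compute slack b - a·x for each constraint:
  C1: 10 − 7 = 3  (slack)
  C2: 9 − 0 = 9  (slack)
  C3: 9 − 7 = 2  (slack)
  C4: 21 − 21 = 0  (binding)
  C5: 18 − 7 = 11  (slack)

Optimal: u = 7, v = 0
Binding: C4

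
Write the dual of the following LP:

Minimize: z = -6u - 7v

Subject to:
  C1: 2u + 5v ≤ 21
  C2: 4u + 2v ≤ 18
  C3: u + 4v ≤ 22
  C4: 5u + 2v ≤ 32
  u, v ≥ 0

Primal min cᵀx s.t. Ax ≤ b, x ≥ 0  →  Dual max −bᵀy s.t. Aᵀy ≥ −c, y ≥ 0.

Maximize: z = -21y1 - 18y2 - 22y3 - 32y4

Subject to:
  2y1 + 4y2 + y3 + 5y4 ≥ 6
  5y1 + 2y2 + 4y3 + 2y4 ≥ 7
  y1, y2, y3, y4 ≥ 0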